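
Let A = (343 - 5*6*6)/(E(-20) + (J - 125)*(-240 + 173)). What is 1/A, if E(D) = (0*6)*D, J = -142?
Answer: 17889/163 ≈ 109.75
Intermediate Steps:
E(D) = 0 (E(D) = 0*D = 0)
A = 163/17889 (A = (343 - 5*6*6)/(0 + (-142 - 125)*(-240 + 173)) = (343 - 30*6)/(0 - 267*(-67)) = (343 - 180)/(0 + 17889) = 163/17889 ≈ 0.0091117)
1/A = 1/(163/17889) = 17889/163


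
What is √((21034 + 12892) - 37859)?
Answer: 3*I*√437 ≈ 62.714*I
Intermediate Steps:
√((21034 + 12892) - 37859) = √(33926 - 37859) = √(-3933) = 3*I*√437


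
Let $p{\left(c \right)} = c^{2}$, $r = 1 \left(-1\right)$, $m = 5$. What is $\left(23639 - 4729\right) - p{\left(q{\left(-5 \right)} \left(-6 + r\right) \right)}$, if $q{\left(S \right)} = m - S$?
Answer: $14010$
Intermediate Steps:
$r = -1$
$q{\left(S \right)} = 5 - S$
$\left(23639 - 4729\right) - p{\left(q{\left(-5 \right)} \left(-6 + r\right) \right)} = \left(23639 - 4729\right) - \left(\left(5 - -5\right) \left(-6 - 1\right)\right)^{2} = 18910 - \left(\left(5 + 5\right) \left(-7\right)\right)^{2} = 18910 - \left(10 \left(-7\right)\right)^{2} = 18910 - \left(-70\right)^{2} = 18910 - 4900 = 14010$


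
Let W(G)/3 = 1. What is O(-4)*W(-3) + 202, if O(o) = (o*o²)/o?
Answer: 250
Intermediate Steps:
W(G) = 3 (W(G) = 3*1 = 3)
O(o) = o² (O(o) = o³/o = o²)
O(-4)*W(-3) + 202 = (-4)²*3 + 202 = 16*3 + 202 = 48 + 202 = 250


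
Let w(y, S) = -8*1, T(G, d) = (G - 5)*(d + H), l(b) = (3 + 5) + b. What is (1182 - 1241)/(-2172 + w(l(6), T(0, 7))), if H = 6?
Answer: 59/2180 ≈ 0.027064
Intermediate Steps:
l(b) = 8 + b
T(G, d) = (-5 + G)*(6 + d) (T(G, d) = (G - 5)*(d + 6) = (-5 + G)*(6 + d))
w(y, S) = -8
(1182 - 1241)/(-2172 + w(l(6), T(0, 7))) = (1182 - 1241)/(-2172 - 8) = -59/(-2180) = -59*(-1/2180) = 59/2180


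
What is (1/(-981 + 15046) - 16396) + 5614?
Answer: -151648829/14065 ≈ -10782.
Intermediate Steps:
(1/(-981 + 15046) - 16396) + 5614 = (1/14065 - 16396) + 5614 = -230609739/14065 + 5614 = -151648829/14065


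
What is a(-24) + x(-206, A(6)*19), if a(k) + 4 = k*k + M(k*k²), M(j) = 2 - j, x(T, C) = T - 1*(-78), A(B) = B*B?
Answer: 14270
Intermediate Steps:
A(B) = B²
x(T, C) = 78 + T (x(T, C) = T + 78 = 78 + T)
a(k) = -2 + k² - k³ (a(k) = -4 + (k*k + (2 - k*k²)) = -4 + (k² + (2 - k³)) = -4 + (2 + k² - k³) = -2 + k² - k³)
a(-24) + x(-206, A(6)*19) = (-2 + (-24)² - 1*(-24)³) + (78 - 206) = (-2 + 576 - 1*(-13824)) - 128 = (-2 + 576 + 13824) - 128 = 14398 - 128 = 14270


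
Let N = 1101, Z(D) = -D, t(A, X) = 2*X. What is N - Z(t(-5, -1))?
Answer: 1099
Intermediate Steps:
N - Z(t(-5, -1)) = 1101 - (-1)*2*(-1) = 1101 - (-1)*(-2) = 1101 - 1*2 = 1101 - 2 = 1099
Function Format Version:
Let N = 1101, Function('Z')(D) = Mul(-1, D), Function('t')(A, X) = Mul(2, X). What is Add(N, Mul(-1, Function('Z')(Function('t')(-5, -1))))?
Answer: 1099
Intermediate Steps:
Add(N, Mul(-1, Function('Z')(Function('t')(-5, -1)))) = Add(1101, Mul(-1, Mul(-1, Mul(2, -1)))) = Add(1101, Mul(-1, Mul(-1, -2))) = Add(1101, Mul(-1, 2)) = Add(1101, -2) = 1099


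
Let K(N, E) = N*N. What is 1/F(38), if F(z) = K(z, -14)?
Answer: 1/1444 ≈ 0.00069252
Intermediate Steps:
K(N, E) = N²
F(z) = z²
1/F(38) = 1/(38²) = 1/1444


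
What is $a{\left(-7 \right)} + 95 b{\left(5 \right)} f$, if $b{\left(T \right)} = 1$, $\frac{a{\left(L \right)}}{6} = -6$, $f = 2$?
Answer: $154$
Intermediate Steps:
$a{\left(L \right)} = -36$ ($a{\left(L \right)} = 6 \left(-6\right) = -36$)
$a{\left(-7 \right)} + 95 b{\left(5 \right)} f = -36 + 95 \cdot 1 \cdot 2 = -36 + 95 \cdot 2 = -36 + 190 = 154$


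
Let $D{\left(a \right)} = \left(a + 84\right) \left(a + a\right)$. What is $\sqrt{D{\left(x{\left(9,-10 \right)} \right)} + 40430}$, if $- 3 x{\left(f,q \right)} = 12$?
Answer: $\sqrt{39790} \approx 199.47$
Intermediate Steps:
$x{\left(f,q \right)} = -4$ ($x{\left(f,q \right)} = \left(- \frac{1}{3}\right) 12 = -4$)
$D{\left(a \right)} = 2 a \left(84 + a\right)$ ($D{\left(a \right)} = \left(84 + a\right) 2 a = 2 a \left(84 + a\right)$)
$\sqrt{D{\left(x{\left(9,-10 \right)} \right)} + 40430} = \sqrt{2 \left(-4\right) \left(84 - 4\right) + 40430} = \sqrt{2 \left(-4\right) 80 + 40430} = \sqrt{-640 + 40430} = \sqrt{39790}$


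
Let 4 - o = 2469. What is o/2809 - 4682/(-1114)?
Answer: 5202864/1564613 ≈ 3.3253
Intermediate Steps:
o = -2465 (o = 4 - 1*2469 = 4 - 2469 = -2465)
o/2809 - 4682/(-1114) = -2465/2809 - 4682/(-1114) = -2465*1/2809 - 4682*(-1/1114) = -2465/2809 + 2341/557 = 5202864/1564613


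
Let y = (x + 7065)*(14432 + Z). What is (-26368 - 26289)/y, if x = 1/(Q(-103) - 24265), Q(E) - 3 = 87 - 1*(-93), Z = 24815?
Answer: -1268085874/6677458245263 ≈ -0.00018991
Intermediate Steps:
Q(E) = 183 (Q(E) = 3 + (87 - 1*(-93)) = 3 + (87 + 93) = 3 + 180 = 183)
x = -1/24082 (x = 1/(183 - 24265) = 1/(-24082) = -1/24082 ≈ -4.1525e-5)
y = 6677458245263/24082 (y = (-1/24082 + 7065)*(14432 + 24815) = (170139329/24082)*39247 = 6677458245263/24082 ≈ 2.7728e+8)
(-26368 - 26289)/y = (-26368 - 26289)/(6677458245263/24082) = -52657*24082/6677458245263 = -1268085874/6677458245263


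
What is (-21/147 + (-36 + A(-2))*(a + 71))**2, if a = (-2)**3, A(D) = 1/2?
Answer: 980503969/196 ≈ 5.0026e+6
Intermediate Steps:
A(D) = 1/2
a = -8
(-21/147 + (-36 + A(-2))*(a + 71))**2 = (-21/147 + (-36 + 1/2)*(-8 + 71))**2 = (-21*1/147 - 71/2*63)**2 = (-1/7 - 4473/2)**2 = (-31313/14)**2 = 980503969/196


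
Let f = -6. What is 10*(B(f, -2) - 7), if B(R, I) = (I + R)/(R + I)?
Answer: -60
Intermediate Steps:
B(R, I) = 1 (B(R, I) = (I + R)/(I + R) = 1)
10*(B(f, -2) - 7) = 10*(1 - 7) = 10*(-6) = -60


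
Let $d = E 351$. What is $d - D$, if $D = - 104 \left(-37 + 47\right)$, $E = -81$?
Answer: $-27391$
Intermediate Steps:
$d = -28431$ ($d = \left(-81\right) 351 = -28431$)
$D = -1040$ ($D = \left(-104\right) 10 = -1040$)
$d - D = -28431 - -1040 = -28431 + 1040 = -27391$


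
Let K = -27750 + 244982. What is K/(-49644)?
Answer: -54308/12411 ≈ -4.3758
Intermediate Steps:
K = 217232
K/(-49644) = 217232/(-49644) = 217232*(-1/49644) = -54308/12411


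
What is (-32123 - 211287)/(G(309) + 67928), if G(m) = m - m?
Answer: -121705/33964 ≈ -3.5834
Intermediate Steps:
G(m) = 0
(-32123 - 211287)/(G(309) + 67928) = (-32123 - 211287)/(0 + 67928) = -243410/67928 = -243410*1/67928 = -121705/33964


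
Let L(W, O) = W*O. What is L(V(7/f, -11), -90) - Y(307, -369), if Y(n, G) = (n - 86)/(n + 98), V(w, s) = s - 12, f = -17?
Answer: 838129/405 ≈ 2069.5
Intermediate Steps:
V(w, s) = -12 + s
Y(n, G) = (-86 + n)/(98 + n)
L(W, O) = O*W
L(V(7/f, -11), -90) - Y(307, -369) = -90*(-12 - 11) - (-86 + 307)/(98 + 307) = -90*(-23) - 221/405 = 2070 - 221/405 = 838129/405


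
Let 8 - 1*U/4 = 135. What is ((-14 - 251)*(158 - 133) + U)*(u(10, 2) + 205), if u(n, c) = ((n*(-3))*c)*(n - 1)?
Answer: 2389555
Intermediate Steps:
U = -508 (U = 32 - 4*135 = 32 - 540 = -508)
u(n, c) = -3*c*n*(-1 + n) (u(n, c) = ((-3*n)*c)*(-1 + n) = (-3*c*n)*(-1 + n) = -3*c*n*(-1 + n))
((-14 - 251)*(158 - 133) + U)*(u(10, 2) + 205) = ((-14 - 251)*(158 - 133) - 508)*(3*2*10*(1 - 1*10) + 205) = (-265*25 - 508)*(3*2*10*(1 - 10) + 205) = (-6625 - 508)*(3*2*10*(-9) + 205) = -7133*(-540 + 205) = -7133*(-335) = 2389555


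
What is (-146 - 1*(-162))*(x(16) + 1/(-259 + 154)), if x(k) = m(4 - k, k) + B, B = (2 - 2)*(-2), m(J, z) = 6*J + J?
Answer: -141136/105 ≈ -1344.2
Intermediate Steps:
m(J, z) = 7*J
B = 0 (B = 0*(-2) = 0)
x(k) = 28 - 7*k (x(k) = 7*(4 - k) + 0 = (28 - 7*k) + 0 = 28 - 7*k)
(-146 - 1*(-162))*(x(16) + 1/(-259 + 154)) = (-146 - 1*(-162))*((28 - 7*16) + 1/(-259 + 154)) = (-146 + 162)*((28 - 112) + 1/(-105)) = 16*(-84 - 1/105) = 16*(-8821/105) = -141136/105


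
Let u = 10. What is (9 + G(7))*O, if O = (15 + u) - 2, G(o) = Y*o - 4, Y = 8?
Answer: 1403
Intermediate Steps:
G(o) = -4 + 8*o (G(o) = 8*o - 4 = -4 + 8*o)
O = 23 (O = (15 + 10) - 2 = 25 - 2 = 23)
(9 + G(7))*O = (9 + (-4 + 8*7))*23 = (9 + (-4 + 56))*23 = (9 + 52)*23 = 61*23 = 1403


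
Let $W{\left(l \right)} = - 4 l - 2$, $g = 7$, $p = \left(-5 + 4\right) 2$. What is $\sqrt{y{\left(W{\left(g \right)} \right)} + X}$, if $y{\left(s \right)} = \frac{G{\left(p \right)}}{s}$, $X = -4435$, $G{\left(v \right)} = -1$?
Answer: $\frac{i \sqrt{3991470}}{30} \approx 66.596 i$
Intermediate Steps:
$p = -2$ ($p = \left(-1\right) 2 = -2$)
$W{\left(l \right)} = -2 - 4 l$
$y{\left(s \right)} = - \frac{1}{s}$
$\sqrt{y{\left(W{\left(g \right)} \right)} + X} = \sqrt{- \frac{1}{-2 - 28} - 4435} = \sqrt{- \frac{1}{-30} - 4435} = \sqrt{\left(-1\right) \left(- \frac{1}{30}\right) - 4435} = \sqrt{\frac{1}{30} - 4435} = \sqrt{- \frac{133049}{30}} = \frac{i \sqrt{3991470}}{30}$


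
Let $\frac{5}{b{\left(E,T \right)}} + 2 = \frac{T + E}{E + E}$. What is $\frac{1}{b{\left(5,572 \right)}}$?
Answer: $\frac{557}{50} \approx 11.14$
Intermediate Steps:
$b{\left(E,T \right)} = \frac{5}{-2 + \frac{E + T}{2 E}}$ ($b{\left(E,T \right)} = \frac{5}{-2 + \frac{T + E}{E + E}} = \frac{5}{-2 + \frac{E + T}{2 E}}$)
$\frac{1}{b{\left(5,572 \right)}} = \frac{1}{\left(-10\right) 5 \frac{1}{\left(-1\right) 572 + 3 \cdot 5}} = \frac{1}{\left(-10\right) 5 \frac{1}{-572 + 15}} = \frac{1}{\left(-10\right) 5 \frac{1}{-557}} = \frac{1}{\left(-10\right) 5 \left(- \frac{1}{557}\right)} = \frac{1}{\frac{50}{557}} = \frac{557}{50}$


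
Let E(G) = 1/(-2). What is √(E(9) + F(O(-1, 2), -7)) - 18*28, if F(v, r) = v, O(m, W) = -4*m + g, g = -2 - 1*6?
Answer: -504 + 3*I*√2/2 ≈ -504.0 + 2.1213*I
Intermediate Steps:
g = -8 (g = -2 - 6 = -8)
O(m, W) = -8 - 4*m (O(m, W) = -4*m - 8 = -8 - 4*m)
E(G) = -½
√(E(9) + F(O(-1, 2), -7)) - 18*28 = √(-½ + (-8 - 4*(-1))) - 18*28 = √(-½ + (-8 + 4)) - 504 = √(-½ - 4) - 504 = √(-9/2) - 504 = 3*I*√2/2 - 504 = -504 + 3*I*√2/2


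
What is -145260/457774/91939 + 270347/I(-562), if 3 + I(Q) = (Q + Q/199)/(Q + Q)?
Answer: -161732572221517777/1494098574403 ≈ -1.0825e+5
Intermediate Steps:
I(Q) = -497/199 (I(Q) = -3 + (Q + Q/199)/(Q + Q) = -3 + (Q + Q*(1/199))/((2*Q)) = -3 + (Q + Q/199)*(1/(2*Q)) = -3 + (200*Q/199)*(1/(2*Q)) = -3 + 100/199 = -497/199)
-145260/457774/91939 + 270347/I(-562) = -145260/457774/91939 + 270347/(-497/199) = -145260*1/457774*(1/91939) + 270347*(-199/497) = -72630/228887*1/91939 - 7685579/71 = -72630/21043641893 - 7685579/71 = -161732572221517777/1494098574403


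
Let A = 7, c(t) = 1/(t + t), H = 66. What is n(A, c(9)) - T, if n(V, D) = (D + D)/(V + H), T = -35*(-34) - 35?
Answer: -758834/657 ≈ -1155.0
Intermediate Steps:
c(t) = 1/(2*t)
T = 1155 (T = 1190 - 35 = 1155)
n(V, D) = 2*D/(66 + V) (n(V, D) = (D + D)/(V + 66) = (2*D)/(66 + V) = 2*D/(66 + V))
n(A, c(9)) - T = 2*((½)/9)/(66 + 7) - 1*1155 = 2*((½)*(⅑))/73 - 1155 = 2*(1/18)*(1/73) - 1155 = 1/657 - 1155 = -758834/657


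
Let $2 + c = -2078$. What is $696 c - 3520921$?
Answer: $-4968601$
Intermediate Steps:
$c = -2080$ ($c = -2 - 2078 = -2080$)
$696 c - 3520921 = 696 \left(-2080\right) - 3520921 = -1447680 - 3520921 = -4968601$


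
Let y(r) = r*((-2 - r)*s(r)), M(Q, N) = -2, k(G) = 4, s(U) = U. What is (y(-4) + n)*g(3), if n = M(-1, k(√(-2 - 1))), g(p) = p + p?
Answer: 180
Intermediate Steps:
g(p) = 2*p
n = -2
y(r) = r²*(-2 - r) (y(r) = r*((-2 - r)*r) = r*(r*(-2 - r)) = r²*(-2 - r))
(y(-4) + n)*g(3) = ((-4)²*(-2 - 1*(-4)) - 2)*(2*3) = (16*(-2 + 4) - 2)*6 = (16*2 - 2)*6 = (32 - 2)*6 = 30*6 = 180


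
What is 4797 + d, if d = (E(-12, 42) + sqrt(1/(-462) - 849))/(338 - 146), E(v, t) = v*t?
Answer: 38355/8 + I*sqrt(181214418)/88704 ≈ 4794.4 + 0.15176*I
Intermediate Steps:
E(v, t) = t*v
d = -21/8 + I*sqrt(181214418)/88704 (d = (42*(-12) + sqrt(1/(-462) - 849))/(338 - 146) = (-504 + sqrt(-1/462 - 849))/192 = (-504 + sqrt(-392239/462))*(1/192) = (-504 + I*sqrt(181214418)/462)*(1/192) = -21/8 + I*sqrt(181214418)/88704 ≈ -2.625 + 0.15176*I)
4797 + d = 4797 + (-21/8 + I*sqrt(181214418)/88704) = 38355/8 + I*sqrt(181214418)/88704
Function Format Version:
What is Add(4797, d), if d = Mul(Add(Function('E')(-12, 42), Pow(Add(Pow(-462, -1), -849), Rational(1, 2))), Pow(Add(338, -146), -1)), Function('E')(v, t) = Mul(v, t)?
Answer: Add(Rational(38355, 8), Mul(Rational(1, 88704), I, Pow(181214418, Rational(1, 2)))) ≈ Add(4794.4, Mul(0.15176, I))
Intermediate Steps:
Function('E')(v, t) = Mul(t, v)
d = Add(Rational(-21, 8), Mul(Rational(1, 88704), I, Pow(181214418, Rational(1, 2)))) (d = Mul(Add(Mul(42, -12), Pow(Add(Pow(-462, -1), -849), Rational(1, 2))), Pow(Add(338, -146), -1)) = Mul(Add(-504, Pow(Add(Rational(-1, 462), -849), Rational(1, 2))), Pow(192, -1)) = Mul(Add(-504, Pow(Rational(-392239, 462), Rational(1, 2))), Rational(1, 192)) = Mul(Add(-504, Mul(Rational(1, 462), I, Pow(181214418, Rational(1, 2)))), Rational(1, 192)) = Add(Rational(-21, 8), Mul(Rational(1, 88704), I, Pow(181214418, Rational(1, 2)))) ≈ Add(-2.6250, Mul(0.15176, I)))
Add(4797, d) = Add(4797, Add(Rational(-21, 8), Mul(Rational(1, 88704), I, Pow(181214418, Rational(1, 2))))) = Add(Rational(38355, 8), Mul(Rational(1, 88704), I, Pow(181214418, Rational(1, 2))))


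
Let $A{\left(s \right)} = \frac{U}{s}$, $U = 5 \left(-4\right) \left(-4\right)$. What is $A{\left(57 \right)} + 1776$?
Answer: $\frac{101312}{57} \approx 1777.4$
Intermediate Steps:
$U = 80$ ($U = \left(-20\right) \left(-4\right) = 80$)
$A{\left(s \right)} = \frac{80}{s}$
$A{\left(57 \right)} + 1776 = \frac{80}{57} + 1776 = \frac{101312}{57}$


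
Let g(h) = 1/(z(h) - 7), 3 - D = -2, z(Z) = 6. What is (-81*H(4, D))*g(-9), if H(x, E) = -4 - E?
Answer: -729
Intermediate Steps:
D = 5 (D = 3 - 1*(-2) = 3 + 2 = 5)
g(h) = -1 (g(h) = 1/(6 - 7) = 1/(-1) = -1)
(-81*H(4, D))*g(-9) = -81*(-4 - 1*5)*(-1) = -81*(-4 - 5)*(-1) = -81*(-9)*(-1) = 729*(-1) = -729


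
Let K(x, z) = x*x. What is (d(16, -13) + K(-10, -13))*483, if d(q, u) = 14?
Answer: 55062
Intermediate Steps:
K(x, z) = x²
(d(16, -13) + K(-10, -13))*483 = (14 + (-10)²)*483 = (14 + 100)*483 = 114*483 = 55062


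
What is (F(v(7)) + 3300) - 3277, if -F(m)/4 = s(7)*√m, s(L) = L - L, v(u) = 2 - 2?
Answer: 23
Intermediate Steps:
v(u) = 0
s(L) = 0
F(m) = 0 (F(m) = -0*√m = -4*0 = 0)
(F(v(7)) + 3300) - 3277 = (0 + 3300) - 3277 = 3300 - 3277 = 23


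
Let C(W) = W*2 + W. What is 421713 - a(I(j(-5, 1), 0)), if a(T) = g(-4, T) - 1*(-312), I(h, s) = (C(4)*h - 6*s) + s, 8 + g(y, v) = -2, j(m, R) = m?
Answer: 421411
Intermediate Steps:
g(y, v) = -10 (g(y, v) = -8 - 2 = -10)
C(W) = 3*W (C(W) = 2*W + W = 3*W)
I(h, s) = -5*s + 12*h (I(h, s) = ((3*4)*h - 6*s) + s = (12*h - 6*s) + s = (-6*s + 12*h) + s = -5*s + 12*h)
a(T) = 302 (a(T) = -10 - 1*(-312) = -10 + 312 = 302)
421713 - a(I(j(-5, 1), 0)) = 421713 - 1*302 = 421713 - 302 = 421411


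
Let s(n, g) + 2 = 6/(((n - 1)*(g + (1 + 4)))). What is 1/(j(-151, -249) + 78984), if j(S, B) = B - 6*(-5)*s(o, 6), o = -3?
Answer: 11/865380 ≈ 1.2711e-5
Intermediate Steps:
s(n, g) = -2 + 6/((-1 + n)*(5 + g)) (s(n, g) = -2 + 6/(((n - 1)*(g + (1 + 4)))) = -2 + 6/(((-1 + n)*(g + 5))) = -2 + 6/(((-1 + n)*(5 + g))) = -2 + 6*(1/((-1 + n)*(5 + g))) = -2 + 6/((-1 + n)*(5 + g)))
j(S, B) = -705/11 + B (j(S, B) = B - 6*(-5)*2*(8 + 6 - 5*(-3) - 1*6*(-3))/(-5 - 1*6 + 5*(-3) + 6*(-3)) = B - (-30)*2*(8 + 6 + 15 + 18)/(-5 - 6 - 15 - 18) = B - (-30)*2*47/(-44) = B - (-30)*2*(-1/44)*47 = B - (-30)*(-47)/22 = B - 1*705/11 = B - 705/11 = -705/11 + B)
1/(j(-151, -249) + 78984) = 1/((-705/11 - 249) + 78984) = 1/(-3444/11 + 78984) = 1/(865380/11) = 11/865380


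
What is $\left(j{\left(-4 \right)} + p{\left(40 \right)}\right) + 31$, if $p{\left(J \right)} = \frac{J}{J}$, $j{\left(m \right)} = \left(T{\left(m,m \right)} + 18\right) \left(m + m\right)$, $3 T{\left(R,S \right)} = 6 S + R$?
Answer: $- \frac{112}{3} \approx -37.333$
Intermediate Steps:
$T{\left(R,S \right)} = 2 S + \frac{R}{3}$ ($T{\left(R,S \right)} = \frac{6 S + R}{3} = \frac{R + 6 S}{3} = 2 S + \frac{R}{3}$)
$j{\left(m \right)} = 2 m \left(18 + \frac{7 m}{3}\right)$ ($j{\left(m \right)} = \left(\left(2 m + \frac{m}{3}\right) + 18\right) \left(m + m\right) = \left(\frac{7 m}{3} + 18\right) 2 m = \left(18 + \frac{7 m}{3}\right) 2 m = 2 m \left(18 + \frac{7 m}{3}\right)$)
$p{\left(J \right)} = 1$
$\left(j{\left(-4 \right)} + p{\left(40 \right)}\right) + 31 = \left(\frac{2}{3} \left(-4\right) \left(54 + 7 \left(-4\right)\right) + 1\right) + 31 = \left(\frac{2}{3} \left(-4\right) \left(54 - 28\right) + 1\right) + 31 = \left(\frac{2}{3} \left(-4\right) 26 + 1\right) + 31 = \left(- \frac{208}{3} + 1\right) + 31 = - \frac{205}{3} + 31 = - \frac{112}{3}$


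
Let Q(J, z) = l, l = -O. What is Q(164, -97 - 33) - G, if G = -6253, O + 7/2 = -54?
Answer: 12621/2 ≈ 6310.5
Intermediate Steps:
O = -115/2 (O = -7/2 - 54 = -115/2 ≈ -57.500)
l = 115/2 (l = -1*(-115/2) = 115/2 ≈ 57.500)
Q(J, z) = 115/2
Q(164, -97 - 33) - G = 115/2 - 1*(-6253) = 115/2 + 6253 = 12621/2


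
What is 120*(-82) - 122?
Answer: -9962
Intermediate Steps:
120*(-82) - 122 = -9840 - 122 = -9962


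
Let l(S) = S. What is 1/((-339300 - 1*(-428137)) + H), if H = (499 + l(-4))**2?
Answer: 1/333862 ≈ 2.9952e-6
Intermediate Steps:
H = 245025 (H = (499 - 4)**2 = 495**2 = 245025)
1/((-339300 - 1*(-428137)) + H) = 1/((-339300 - 1*(-428137)) + 245025) = 1/((-339300 + 428137) + 245025) = 1/(88837 + 245025) = 1/333862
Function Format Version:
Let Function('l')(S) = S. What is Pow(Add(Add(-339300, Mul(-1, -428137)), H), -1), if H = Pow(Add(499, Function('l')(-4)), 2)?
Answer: Rational(1, 333862) ≈ 2.9952e-6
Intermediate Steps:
H = 245025 (H = Pow(Add(499, -4), 2) = Pow(495, 2) = 245025)
Pow(Add(Add(-339300, Mul(-1, -428137)), H), -1) = Pow(Add(Add(-339300, Mul(-1, -428137)), 245025), -1) = Pow(Add(Add(-339300, 428137), 245025), -1) = Pow(Add(88837, 245025), -1) = Pow(333862, -1) = Rational(1, 333862)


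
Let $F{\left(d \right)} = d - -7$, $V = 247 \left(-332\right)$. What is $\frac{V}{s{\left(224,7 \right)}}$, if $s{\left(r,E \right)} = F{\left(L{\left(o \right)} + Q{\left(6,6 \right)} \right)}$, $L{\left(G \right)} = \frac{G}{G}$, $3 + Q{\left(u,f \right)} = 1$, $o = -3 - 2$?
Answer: $- \frac{41002}{3} \approx -13667.0$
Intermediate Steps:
$o = -5$
$Q{\left(u,f \right)} = -2$ ($Q{\left(u,f \right)} = -3 + 1 = -2$)
$V = -82004$
$L{\left(G \right)} = 1$
$F{\left(d \right)} = 7 + d$ ($F{\left(d \right)} = d + 7 = 7 + d$)
$s{\left(r,E \right)} = 6$ ($s{\left(r,E \right)} = 7 + \left(1 - 2\right) = 7 - 1 = 6$)
$\frac{V}{s{\left(224,7 \right)}} = - \frac{82004}{6} = \left(-82004\right) \frac{1}{6} = - \frac{41002}{3}$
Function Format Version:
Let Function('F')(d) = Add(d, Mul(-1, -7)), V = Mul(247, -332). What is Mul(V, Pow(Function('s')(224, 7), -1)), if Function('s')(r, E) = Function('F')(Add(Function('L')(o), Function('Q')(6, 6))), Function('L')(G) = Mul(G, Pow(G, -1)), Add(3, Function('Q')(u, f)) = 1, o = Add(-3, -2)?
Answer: Rational(-41002, 3) ≈ -13667.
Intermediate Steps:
o = -5
Function('Q')(u, f) = -2 (Function('Q')(u, f) = Add(-3, 1) = -2)
V = -82004
Function('L')(G) = 1
Function('F')(d) = Add(7, d) (Function('F')(d) = Add(d, 7) = Add(7, d))
Function('s')(r, E) = 6 (Function('s')(r, E) = Add(7, Add(1, -2)) = Add(7, -1) = 6)
Mul(V, Pow(Function('s')(224, 7), -1)) = Mul(-82004, Pow(6, -1)) = Mul(-82004, Rational(1, 6)) = Rational(-41002, 3)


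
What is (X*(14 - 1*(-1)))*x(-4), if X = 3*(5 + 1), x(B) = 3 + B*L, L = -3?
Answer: 4050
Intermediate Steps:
x(B) = 3 - 3*B (x(B) = 3 + B*(-3) = 3 - 3*B)
X = 18 (X = 3*6 = 18)
(X*(14 - 1*(-1)))*x(-4) = (18*(14 - 1*(-1)))*(3 - 3*(-4)) = (18*(14 + 1))*(3 + 12) = (18*15)*15 = 270*15 = 4050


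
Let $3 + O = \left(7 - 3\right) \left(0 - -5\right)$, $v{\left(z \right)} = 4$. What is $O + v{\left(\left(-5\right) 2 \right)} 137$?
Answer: $565$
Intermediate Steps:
$O = 17$ ($O = -3 + \left(7 - 3\right) \left(0 - -5\right) = -3 + 4 \left(0 + 5\right) = -3 + 4 \cdot 5 = -3 + 20 = 17$)
$O + v{\left(\left(-5\right) 2 \right)} 137 = 17 + 4 \cdot 137 = 17 + 548 = 565$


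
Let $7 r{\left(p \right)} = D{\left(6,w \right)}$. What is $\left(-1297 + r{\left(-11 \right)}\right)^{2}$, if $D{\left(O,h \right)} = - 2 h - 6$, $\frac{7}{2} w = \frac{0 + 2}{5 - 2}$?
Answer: $\frac{36401968849}{21609} \approx 1.6846 \cdot 10^{6}$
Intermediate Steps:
$w = \frac{4}{21}$ ($w = \frac{2 \frac{0 + 2}{5 - 2}}{7} = \frac{2 \cdot \frac{2}{3}}{7} = \frac{2 \cdot 2 \cdot \frac{1}{3}}{7} = \frac{2}{7} \cdot \frac{2}{3} = \frac{4}{21} \approx 0.19048$)
$D{\left(O,h \right)} = -6 - 2 h$
$r{\left(p \right)} = - \frac{134}{147}$ ($r{\left(p \right)} = \frac{-6 - \frac{8}{21}}{7} = \frac{1}{7} \left(- \frac{134}{21}\right) = - \frac{134}{147}$)
$\left(-1297 + r{\left(-11 \right)}\right)^{2} = \left(-1297 - \frac{134}{147}\right)^{2} = \left(- \frac{190793}{147}\right)^{2} = \frac{36401968849}{21609}$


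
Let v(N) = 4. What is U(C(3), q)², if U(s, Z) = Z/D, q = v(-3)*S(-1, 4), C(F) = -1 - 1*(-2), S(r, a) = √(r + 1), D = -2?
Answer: 0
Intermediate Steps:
S(r, a) = √(1 + r)
C(F) = 1 (C(F) = -1 + 2 = 1)
q = 0 (q = 4*√(1 - 1) = 4*√0 = 4*0 = 0)
U(s, Z) = -Z/2 (U(s, Z) = Z/(-2) = Z*(-½) = -Z/2)
U(C(3), q)² = (-½*0)² = 0² = 0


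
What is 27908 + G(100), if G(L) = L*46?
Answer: 32508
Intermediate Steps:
G(L) = 46*L
27908 + G(100) = 27908 + 46*100 = 27908 + 4600 = 32508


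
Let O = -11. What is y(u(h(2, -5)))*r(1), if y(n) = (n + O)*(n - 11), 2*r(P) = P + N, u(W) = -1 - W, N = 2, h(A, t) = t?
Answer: 147/2 ≈ 73.500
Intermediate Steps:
r(P) = 1 + P/2 (r(P) = (P + 2)/2 = (2 + P)/2 = 1 + P/2)
y(n) = (-11 + n)² (y(n) = (n - 11)*(n - 11) = (-11 + n)*(-11 + n) = (-11 + n)²)
y(u(h(2, -5)))*r(1) = (121 + (-1 - 1*(-5))² - 22*(-1 - 1*(-5)))*(1 + (½)*1) = (121 + (-1 + 5)² - 22*(-1 + 5))*(1 + ½) = (121 + 4² - 22*4)*(3/2) = (121 + 16 - 88)*(3/2) = 49*(3/2) = 147/2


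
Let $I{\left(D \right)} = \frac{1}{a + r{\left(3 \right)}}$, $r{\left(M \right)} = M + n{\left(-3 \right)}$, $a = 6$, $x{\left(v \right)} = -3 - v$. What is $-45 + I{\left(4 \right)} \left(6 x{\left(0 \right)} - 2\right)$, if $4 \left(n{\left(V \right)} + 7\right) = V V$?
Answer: $- \frac{845}{17} \approx -49.706$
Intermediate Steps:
$n{\left(V \right)} = -7 + \frac{V^{2}}{4}$ ($n{\left(V \right)} = -7 + \frac{V V}{4} = -7 + \frac{V^{2}}{4}$)
$r{\left(M \right)} = - \frac{19}{4} + M$ ($r{\left(M \right)} = M - \left(7 - \frac{\left(-3\right)^{2}}{4}\right) = M + \left(-7 + \frac{1}{4} \cdot 9\right) = M + \left(-7 + \frac{9}{4}\right) = M - \frac{19}{4} = - \frac{19}{4} + M$)
$I{\left(D \right)} = \frac{4}{17}$ ($I{\left(D \right)} = \frac{1}{6 + \left(- \frac{19}{4} + 3\right)} = \frac{1}{6 - \frac{7}{4}} = \frac{1}{\frac{17}{4}} = \frac{4}{17}$)
$-45 + I{\left(4 \right)} \left(6 x{\left(0 \right)} - 2\right) = -45 + \frac{4 \left(6 \left(-3 - 0\right) - 2\right)}{17} = -45 + \frac{4 \left(6 \left(-3 + 0\right) - 2\right)}{17} = -45 + \frac{4 \left(6 \left(-3\right) - 2\right)}{17} = -45 + \frac{4 \left(-18 - 2\right)}{17} = -45 + \frac{4}{17} \left(-20\right) = -45 - \frac{80}{17} = - \frac{845}{17}$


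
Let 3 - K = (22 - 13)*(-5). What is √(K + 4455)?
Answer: √4503 ≈ 67.104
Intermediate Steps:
K = 48 (K = 3 - (22 - 13)*(-5) = 3 - 9*(-5) = 3 - 1*(-45) = 3 + 45 = 48)
√(K + 4455) = √(48 + 4455) = √4503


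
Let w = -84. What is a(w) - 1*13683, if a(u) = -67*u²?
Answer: -486435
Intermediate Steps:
a(w) - 1*13683 = -67*(-84)² - 1*13683 = -67*7056 - 13683 = -472752 - 13683 = -486435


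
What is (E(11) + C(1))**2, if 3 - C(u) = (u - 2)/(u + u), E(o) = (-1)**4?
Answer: 81/4 ≈ 20.250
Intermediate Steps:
E(o) = 1
C(u) = 3 - (-2 + u)/(2*u) (C(u) = 3 - (u - 2)/(u + u) = 3 - (-2 + u)/(2*u))
(E(11) + C(1))**2 = (1 + (5/2 + 1/1))**2 = (1 + (5/2 + 1))**2 = (1 + 7/2)**2 = (9/2)**2 = 81/4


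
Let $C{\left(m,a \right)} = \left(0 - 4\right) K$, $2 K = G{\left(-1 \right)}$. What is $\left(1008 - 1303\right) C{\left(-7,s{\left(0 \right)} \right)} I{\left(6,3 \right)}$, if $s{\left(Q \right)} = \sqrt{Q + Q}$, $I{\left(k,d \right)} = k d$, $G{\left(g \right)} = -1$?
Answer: $-10620$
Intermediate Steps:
$I{\left(k,d \right)} = d k$
$K = - \frac{1}{2}$ ($K = \frac{1}{2} \left(-1\right) = - \frac{1}{2} \approx -0.5$)
$s{\left(Q \right)} = \sqrt{2} \sqrt{Q}$ ($s{\left(Q \right)} = \sqrt{2 Q} = \sqrt{2} \sqrt{Q}$)
$C{\left(m,a \right)} = 2$ ($C{\left(m,a \right)} = \left(0 - 4\right) \left(- \frac{1}{2}\right) = \left(-4\right) \left(- \frac{1}{2}\right) = 2$)
$\left(1008 - 1303\right) C{\left(-7,s{\left(0 \right)} \right)} I{\left(6,3 \right)} = \left(1008 - 1303\right) 2 \cdot 3 \cdot 6 = - 295 \cdot 2 \cdot 18 = \left(-295\right) 36 = -10620$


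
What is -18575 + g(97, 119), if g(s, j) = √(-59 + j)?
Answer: -18575 + 2*√15 ≈ -18567.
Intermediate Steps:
-18575 + g(97, 119) = -18575 + √(-59 + 119) = -18575 + √60 = -18575 + 2*√15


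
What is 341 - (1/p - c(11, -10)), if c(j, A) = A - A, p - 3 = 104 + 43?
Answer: 51149/150 ≈ 340.99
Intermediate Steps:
p = 150 (p = 3 + (104 + 43) = 3 + 147 = 150)
c(j, A) = 0
341 - (1/p - c(11, -10)) = 341 - (1/150 - 1*0) = 341 - (1/150 + 0) = 341 - 1*1/150 = 341 - 1/150 = 51149/150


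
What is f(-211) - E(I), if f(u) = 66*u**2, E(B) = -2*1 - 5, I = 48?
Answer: 2938393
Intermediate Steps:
E(B) = -7 (E(B) = -2 - 5 = -7)
f(-211) - E(I) = 66*(-211)**2 - 1*(-7) = 66*44521 + 7 = 2938386 + 7 = 2938393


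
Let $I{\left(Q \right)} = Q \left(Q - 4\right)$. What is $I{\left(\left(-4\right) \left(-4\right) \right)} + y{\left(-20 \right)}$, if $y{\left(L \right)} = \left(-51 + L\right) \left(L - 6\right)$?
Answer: $2038$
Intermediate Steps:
$I{\left(Q \right)} = Q \left(-4 + Q\right)$
$y{\left(L \right)} = \left(-51 + L\right) \left(-6 + L\right)$
$I{\left(\left(-4\right) \left(-4\right) \right)} + y{\left(-20 \right)} = \left(-4\right) \left(-4\right) \left(-4 - -16\right) + \left(306 + \left(-20\right)^{2} - -1140\right) = 16 \left(-4 + 16\right) + \left(306 + 400 + 1140\right) = 16 \cdot 12 + 1846 = 192 + 1846 = 2038$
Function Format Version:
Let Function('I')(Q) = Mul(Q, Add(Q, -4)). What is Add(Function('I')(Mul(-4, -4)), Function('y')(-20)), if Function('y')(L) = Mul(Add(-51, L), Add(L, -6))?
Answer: 2038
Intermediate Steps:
Function('I')(Q) = Mul(Q, Add(-4, Q))
Function('y')(L) = Mul(Add(-51, L), Add(-6, L))
Add(Function('I')(Mul(-4, -4)), Function('y')(-20)) = Add(Mul(Mul(-4, -4), Add(-4, Mul(-4, -4))), Add(306, Pow(-20, 2), Mul(-57, -20))) = Add(Mul(16, Add(-4, 16)), Add(306, 400, 1140)) = Add(Mul(16, 12), 1846) = Add(192, 1846) = 2038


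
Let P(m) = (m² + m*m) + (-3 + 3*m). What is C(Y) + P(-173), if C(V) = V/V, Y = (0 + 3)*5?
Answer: 59337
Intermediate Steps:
P(m) = -3 + 2*m² + 3*m (P(m) = (m² + m²) + (-3 + 3*m) = 2*m² + (-3 + 3*m) = -3 + 2*m² + 3*m)
Y = 15 (Y = 3*5 = 15)
C(V) = 1
C(Y) + P(-173) = 1 + (-3 + 2*(-173)² + 3*(-173)) = 1 + (-3 + 2*29929 - 519) = 1 + (-3 + 59858 - 519) = 1 + 59336 = 59337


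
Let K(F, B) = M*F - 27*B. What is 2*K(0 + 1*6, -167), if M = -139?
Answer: 7350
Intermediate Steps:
K(F, B) = -139*F - 27*B
2*K(0 + 1*6, -167) = 2*(-139*(0 + 1*6) - 27*(-167)) = 2*(-139*(0 + 6) + 4509) = 2*(-139*6 + 4509) = 2*(-834 + 4509) = 2*3675 = 7350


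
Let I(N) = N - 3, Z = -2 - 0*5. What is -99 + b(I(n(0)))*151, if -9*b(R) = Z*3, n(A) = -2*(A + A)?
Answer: 5/3 ≈ 1.6667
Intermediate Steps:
n(A) = -4*A
Z = -2 (Z = -2 - 1*0 = -2 + 0 = -2)
I(N) = -3 + N
b(R) = ⅔ (b(R) = -(-2)*3/9 = -⅑*(-6) = ⅔)
-99 + b(I(n(0)))*151 = -99 + (⅔)*151 = -99 + 302/3 = 5/3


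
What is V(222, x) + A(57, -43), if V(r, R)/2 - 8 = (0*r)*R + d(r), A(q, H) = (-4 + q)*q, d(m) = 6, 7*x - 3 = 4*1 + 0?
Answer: 3049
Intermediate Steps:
x = 1 (x = 3/7 + (4*1 + 0)/7 = 3/7 + (4 + 0)/7 = 3/7 + (⅐)*4 = 3/7 + 4/7 = 1)
A(q, H) = q*(-4 + q)
V(r, R) = 28 (V(r, R) = 16 + 2*((0*r)*R + 6) = 16 + 2*(0*R + 6) = 16 + 2*(0 + 6) = 16 + 2*6 = 16 + 12 = 28)
V(222, x) + A(57, -43) = 28 + 57*(-4 + 57) = 28 + 57*53 = 28 + 3021 = 3049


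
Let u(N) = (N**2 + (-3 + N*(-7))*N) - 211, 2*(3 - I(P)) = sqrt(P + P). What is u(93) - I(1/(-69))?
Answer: -52387 + I*sqrt(138)/138 ≈ -52387.0 + 0.085126*I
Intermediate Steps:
I(P) = 3 - sqrt(2)*sqrt(P)/2 (I(P) = 3 - sqrt(P + P)/2 = 3 - sqrt(2)*sqrt(P)/2)
u(N) = -211 + N**2 + N*(-3 - 7*N) (u(N) = (N**2 + (-3 - 7*N)*N) - 211 = (N**2 + N*(-3 - 7*N)) - 211 = -211 + N**2 + N*(-3 - 7*N))
u(93) - I(1/(-69)) = (-211 - 6*93**2 - 3*93) - (3 - sqrt(2)*sqrt(1/(-69))/2) = (-211 - 6*8649 - 279) - (3 - sqrt(2)*sqrt(-1/69)/2) = (-211 - 51894 - 279) - (3 - sqrt(2)*I*sqrt(69)/69/2) = -52384 - (3 - I*sqrt(138)/138) = -52384 + (-3 + I*sqrt(138)/138) = -52387 + I*sqrt(138)/138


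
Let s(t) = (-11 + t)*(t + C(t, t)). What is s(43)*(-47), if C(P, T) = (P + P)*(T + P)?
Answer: -11188256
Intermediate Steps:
C(P, T) = 2*P*(P + T) (C(P, T) = (2*P)*(P + T) = 2*P*(P + T))
s(t) = (-11 + t)*(t + 4*t²) (s(t) = (-11 + t)*(t + 2*t*(t + t)) = (-11 + t)*(t + 2*t*(2*t)) = (-11 + t)*(t + 4*t²))
s(43)*(-47) = (43*(-11 - 43*43 + 4*43²))*(-47) = (43*(-11 - 1849 + 4*1849))*(-47) = (43*(-11 - 1849 + 7396))*(-47) = (43*5536)*(-47) = 238048*(-47) = -11188256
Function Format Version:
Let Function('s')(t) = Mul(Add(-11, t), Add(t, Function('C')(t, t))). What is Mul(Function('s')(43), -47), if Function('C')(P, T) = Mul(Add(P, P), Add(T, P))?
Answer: -11188256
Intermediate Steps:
Function('C')(P, T) = Mul(2, P, Add(P, T)) (Function('C')(P, T) = Mul(Mul(2, P), Add(P, T)) = Mul(2, P, Add(P, T)))
Function('s')(t) = Mul(Add(-11, t), Add(t, Mul(4, Pow(t, 2)))) (Function('s')(t) = Mul(Add(-11, t), Add(t, Mul(2, t, Add(t, t)))) = Mul(Add(-11, t), Add(t, Mul(2, t, Mul(2, t)))) = Mul(Add(-11, t), Add(t, Mul(4, Pow(t, 2)))))
Mul(Function('s')(43), -47) = Mul(Mul(43, Add(-11, Mul(-43, 43), Mul(4, Pow(43, 2)))), -47) = Mul(Mul(43, Add(-11, -1849, Mul(4, 1849))), -47) = Mul(Mul(43, Add(-11, -1849, 7396)), -47) = Mul(Mul(43, 5536), -47) = Mul(238048, -47) = -11188256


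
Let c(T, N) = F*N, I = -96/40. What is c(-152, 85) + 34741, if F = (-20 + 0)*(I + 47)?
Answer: -41079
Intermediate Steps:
I = -12/5 (I = -96*1/40 = -12/5 ≈ -2.4000)
F = -892 (F = (-20 + 0)*(-12/5 + 47) = -20*223/5 = -892)
c(T, N) = -892*N
c(-152, 85) + 34741 = -892*85 + 34741 = -75820 + 34741 = -41079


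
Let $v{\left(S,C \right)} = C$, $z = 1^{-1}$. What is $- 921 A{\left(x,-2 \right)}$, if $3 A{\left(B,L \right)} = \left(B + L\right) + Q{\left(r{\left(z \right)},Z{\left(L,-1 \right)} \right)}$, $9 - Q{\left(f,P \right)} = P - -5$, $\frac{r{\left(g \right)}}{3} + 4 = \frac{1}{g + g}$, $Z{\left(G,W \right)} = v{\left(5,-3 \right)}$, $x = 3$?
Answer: $-2456$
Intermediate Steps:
$z = 1$
$Z{\left(G,W \right)} = -3$
$r{\left(g \right)} = -12 + \frac{3}{2 g}$ ($r{\left(g \right)} = -12 + \frac{3}{g + g} = -12 + \frac{3}{2 g}$)
$Q{\left(f,P \right)} = 4 - P$ ($Q{\left(f,P \right)} = 9 - \left(P - -5\right) = 9 - \left(P + 5\right) = 9 - \left(5 + P\right) = 4 - P$)
$A{\left(B,L \right)} = \frac{7}{3} + \frac{B}{3} + \frac{L}{3}$ ($A{\left(B,L \right)} = \frac{\left(B + L\right) + \left(4 - -3\right)}{3} = \frac{\left(B + L\right) + \left(4 + 3\right)}{3} = \frac{\left(B + L\right) + 7}{3} = \frac{7 + B + L}{3} = \frac{7}{3} + \frac{B}{3} + \frac{L}{3}$)
$- 921 A{\left(x,-2 \right)} = - 921 \left(\frac{7}{3} + \frac{1}{3} \cdot 3 + \frac{1}{3} \left(-2\right)\right) = - 921 \left(\frac{7}{3} + 1 - \frac{2}{3}\right) = \left(-921\right) \frac{8}{3} = -2456$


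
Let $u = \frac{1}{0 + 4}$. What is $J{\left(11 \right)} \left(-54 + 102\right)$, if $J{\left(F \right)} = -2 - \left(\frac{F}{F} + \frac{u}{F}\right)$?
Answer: $- \frac{1596}{11} \approx -145.09$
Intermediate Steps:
$u = \frac{1}{4} \approx 0.25$
$J{\left(F \right)} = -3 - \frac{1}{4 F}$ ($J{\left(F \right)} = -2 - \left(\frac{F}{F} + \frac{1}{4 F}\right) = -2 - \left(1 + \frac{1}{4 F}\right) = -3 - \frac{1}{4 F}$)
$J{\left(11 \right)} \left(-54 + 102\right) = \left(-3 - \frac{1}{4 \cdot 11}\right) \left(-54 + 102\right) = \left(-3 - \frac{1}{44}\right) 48 = \left(- \frac{133}{44}\right) 48 = - \frac{1596}{11}$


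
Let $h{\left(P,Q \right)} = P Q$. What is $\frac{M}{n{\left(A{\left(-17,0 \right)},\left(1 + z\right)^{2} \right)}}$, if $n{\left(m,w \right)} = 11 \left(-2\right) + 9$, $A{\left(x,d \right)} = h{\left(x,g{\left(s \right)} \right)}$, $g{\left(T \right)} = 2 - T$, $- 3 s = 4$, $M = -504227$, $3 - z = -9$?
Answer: $\frac{504227}{13} \approx 38787.0$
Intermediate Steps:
$z = 12$ ($z = 3 - -9 = 3 + 9 = 12$)
$s = - \frac{4}{3}$ ($s = \left(- \frac{1}{3}\right) 4 = - \frac{4}{3} \approx -1.3333$)
$A{\left(x,d \right)} = \frac{10 x}{3}$ ($A{\left(x,d \right)} = x \left(2 - - \frac{4}{3}\right) = x \left(2 + \frac{4}{3}\right) = x \frac{10}{3} = \frac{10 x}{3}$)
$n{\left(m,w \right)} = -13$ ($n{\left(m,w \right)} = -22 + 9 = -13$)
$\frac{M}{n{\left(A{\left(-17,0 \right)},\left(1 + z\right)^{2} \right)}} = - \frac{504227}{-13} = \left(-504227\right) \left(- \frac{1}{13}\right) = \frac{504227}{13}$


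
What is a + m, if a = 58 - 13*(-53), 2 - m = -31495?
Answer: 32244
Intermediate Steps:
m = 31497 (m = 2 - 1*(-31495) = 2 + 31495 = 31497)
a = 747 (a = 58 + 689 = 747)
a + m = 747 + 31497 = 32244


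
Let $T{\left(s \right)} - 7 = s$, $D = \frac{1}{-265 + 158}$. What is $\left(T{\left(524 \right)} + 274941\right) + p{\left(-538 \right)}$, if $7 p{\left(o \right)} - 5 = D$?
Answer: $\frac{206329062}{749} \approx 2.7547 \cdot 10^{5}$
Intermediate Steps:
$D = - \frac{1}{107}$ ($D = \frac{1}{-107} = - \frac{1}{107} \approx -0.0093458$)
$p{\left(o \right)} = \frac{534}{749}$ ($p{\left(o \right)} = \frac{5}{7} + \frac{1}{7} \left(- \frac{1}{107}\right) = \frac{5}{7} - \frac{1}{749} = \frac{534}{749}$)
$T{\left(s \right)} = 7 + s$
$\left(T{\left(524 \right)} + 274941\right) + p{\left(-538 \right)} = \left(\left(7 + 524\right) + 274941\right) + \frac{534}{749} = \left(531 + 274941\right) + \frac{534}{749} = 275472 + \frac{534}{749} = \frac{206329062}{749}$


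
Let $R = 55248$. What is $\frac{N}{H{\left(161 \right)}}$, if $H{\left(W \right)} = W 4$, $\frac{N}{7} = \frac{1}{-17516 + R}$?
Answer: $\frac{1}{3471344} \approx 2.8807 \cdot 10^{-7}$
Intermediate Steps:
$N = \frac{7}{37732}$ ($N = \frac{7}{-17516 + 55248} = \frac{7}{37732} \approx 0.00018552$)
$H{\left(W \right)} = 4 W$
$\frac{N}{H{\left(161 \right)}} = \frac{7}{37732 \cdot 4 \cdot 161} = \frac{7}{37732 \cdot 644} = \frac{7}{37732} \cdot \frac{1}{644} = \frac{1}{3471344}$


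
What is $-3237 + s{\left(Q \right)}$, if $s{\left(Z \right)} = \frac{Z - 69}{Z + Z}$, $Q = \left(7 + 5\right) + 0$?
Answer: $- \frac{25915}{8} \approx -3239.4$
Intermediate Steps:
$Q = 12$ ($Q = 12 + 0 = 12$)
$s{\left(Z \right)} = \frac{-69 + Z}{2 Z}$
$-3237 + s{\left(Q \right)} = -3237 + \frac{-69 + 12}{2 \cdot 12} = -3237 + \frac{1}{2} \cdot \frac{1}{12} \left(-57\right) = -3237 - \frac{19}{8} = - \frac{25915}{8}$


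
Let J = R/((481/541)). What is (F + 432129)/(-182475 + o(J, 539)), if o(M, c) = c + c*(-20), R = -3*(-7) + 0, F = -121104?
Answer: -311025/192716 ≈ -1.6139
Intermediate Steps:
R = 21 (R = 21 + 0 = 21)
J = 11361/481 (J = 21/((481/541)) = 21/((481*(1/541))) = 21/(481/541) = 21*(541/481) = 11361/481 ≈ 23.620)
o(M, c) = -19*c (o(M, c) = c - 20*c = -19*c)
(F + 432129)/(-182475 + o(J, 539)) = (-121104 + 432129)/(-182475 - 19*539) = 311025/(-182475 - 10241) = 311025/(-192716) = 311025*(-1/192716) = -311025/192716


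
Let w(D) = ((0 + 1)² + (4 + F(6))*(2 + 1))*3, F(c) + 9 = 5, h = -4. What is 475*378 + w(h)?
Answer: 179553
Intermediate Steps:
F(c) = -4 (F(c) = -9 + 5 = -4)
w(D) = 3 (w(D) = ((0 + 1)² + (4 - 4)*(2 + 1))*3 = (1² + 0*3)*3 = (1 + 0)*3 = 1*3 = 3)
475*378 + w(h) = 475*378 + 3 = 179550 + 3 = 179553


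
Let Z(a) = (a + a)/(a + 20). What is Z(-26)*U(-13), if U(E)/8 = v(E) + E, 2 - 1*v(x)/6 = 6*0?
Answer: -208/3 ≈ -69.333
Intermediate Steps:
Z(a) = 2*a/(20 + a) (Z(a) = (2*a)/(20 + a) = 2*a/(20 + a))
v(x) = 12 (v(x) = 12 - 36*0 = 12 - 6*0 = 12 + 0 = 12)
U(E) = 96 + 8*E (U(E) = 8*(12 + E) = 96 + 8*E)
Z(-26)*U(-13) = (2*(-26)/(20 - 26))*(96 + 8*(-13)) = (2*(-26)/(-6))*(96 - 104) = (2*(-26)*(-⅙))*(-8) = (26/3)*(-8) = -208/3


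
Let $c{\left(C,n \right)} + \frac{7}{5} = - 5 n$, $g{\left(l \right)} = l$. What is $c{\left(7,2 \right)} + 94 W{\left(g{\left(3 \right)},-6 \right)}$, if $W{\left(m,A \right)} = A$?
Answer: $- \frac{2877}{5} \approx -575.4$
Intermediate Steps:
$c{\left(C,n \right)} = - \frac{7}{5} - 5 n$
$c{\left(7,2 \right)} + 94 W{\left(g{\left(3 \right)},-6 \right)} = \left(- \frac{7}{5} - 10\right) + 94 \left(-6\right) = \left(- \frac{7}{5} - 10\right) - 564 = - \frac{57}{5} - 564 = - \frac{2877}{5}$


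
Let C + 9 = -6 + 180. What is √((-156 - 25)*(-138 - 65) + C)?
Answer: 2*√9227 ≈ 192.11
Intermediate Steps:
C = 165 (C = -9 + (-6 + 180) = -9 + 174 = 165)
√((-156 - 25)*(-138 - 65) + C) = √((-156 - 25)*(-138 - 65) + 165) = √(-181*(-203) + 165) = √(36743 + 165) = √36908 = 2*√9227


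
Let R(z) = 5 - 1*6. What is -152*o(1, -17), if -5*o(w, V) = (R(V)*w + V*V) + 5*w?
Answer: 44536/5 ≈ 8907.2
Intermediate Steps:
R(z) = -1 (R(z) = 5 - 6 = -1)
o(w, V) = -4*w/5 - V²/5 (o(w, V) = -((-w + V*V) + 5*w)/5 = -((-w + V²) + 5*w)/5 = -((V² - w) + 5*w)/5 = -(V² + 4*w)/5 = -4*w/5 - V²/5)
-152*o(1, -17) = -152*(-⅘*1 - ⅕*(-17)²) = -152*(-⅘ - ⅕*289) = -152*(-⅘ - 289/5) = -152*(-293/5) = 44536/5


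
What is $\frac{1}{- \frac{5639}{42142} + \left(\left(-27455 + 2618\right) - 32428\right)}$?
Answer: $- \frac{42142}{2413267269} \approx -1.7463 \cdot 10^{-5}$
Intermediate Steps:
$\frac{1}{- \frac{5639}{42142} + \left(\left(-27455 + 2618\right) - 32428\right)} = \frac{1}{\left(-5639\right) \frac{1}{42142} - 57265} = \frac{1}{- \frac{5639}{42142} - 57265} = \frac{1}{- \frac{2413267269}{42142}} = - \frac{42142}{2413267269}$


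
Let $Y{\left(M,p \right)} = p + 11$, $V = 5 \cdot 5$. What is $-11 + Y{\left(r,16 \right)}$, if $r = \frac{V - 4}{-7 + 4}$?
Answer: $16$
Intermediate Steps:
$V = 25$
$r = -7$ ($r = \frac{25 - 4}{-7 + 4} = \frac{21}{-3} = 21 \left(- \frac{1}{3}\right) = -7$)
$Y{\left(M,p \right)} = 11 + p$
$-11 + Y{\left(r,16 \right)} = -11 + \left(11 + 16\right) = -11 + 27 = 16$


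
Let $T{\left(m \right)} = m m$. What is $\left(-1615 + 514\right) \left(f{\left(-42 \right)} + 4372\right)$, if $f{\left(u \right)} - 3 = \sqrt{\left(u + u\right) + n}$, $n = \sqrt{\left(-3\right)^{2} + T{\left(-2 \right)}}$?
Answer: $-4816875 - 1101 i \sqrt{84 - \sqrt{13}} \approx -4.8169 \cdot 10^{6} - 9871.9 i$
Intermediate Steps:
$T{\left(m \right)} = m^{2}$
$n = \sqrt{13}$ ($n = \sqrt{\left(-3\right)^{2} + \left(-2\right)^{2}} = \sqrt{9 + 4} = \sqrt{13} \approx 3.6056$)
$f{\left(u \right)} = 3 + \sqrt{\sqrt{13} + 2 u}$ ($f{\left(u \right)} = 3 + \sqrt{\left(u + u\right) + \sqrt{13}} = 3 + \sqrt{2 u + \sqrt{13}} = 3 + \sqrt{\sqrt{13} + 2 u}$)
$\left(-1615 + 514\right) \left(f{\left(-42 \right)} + 4372\right) = \left(-1615 + 514\right) \left(\left(3 + \sqrt{\sqrt{13} + 2 \left(-42\right)}\right) + 4372\right) = - 1101 \left(\left(3 + \sqrt{\sqrt{13} - 84}\right) + 4372\right) = - 1101 \left(\left(3 + \sqrt{-84 + \sqrt{13}}\right) + 4372\right) = - 1101 \left(4375 + \sqrt{-84 + \sqrt{13}}\right) = -4816875 - 1101 \sqrt{-84 + \sqrt{13}}$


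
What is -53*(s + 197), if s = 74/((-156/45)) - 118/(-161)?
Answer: -39132815/4186 ≈ -9348.5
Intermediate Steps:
s = -86287/4186 (s = 74/((-156*1/45)) - 118*(-1/161) = 74/(-52/15) + 118/161 = 74*(-15/52) + 118/161 = -555/26 + 118/161 = -86287/4186 ≈ -20.613)
-53*(s + 197) = -53*(-86287/4186 + 197) = -53*738355/4186 = -39132815/4186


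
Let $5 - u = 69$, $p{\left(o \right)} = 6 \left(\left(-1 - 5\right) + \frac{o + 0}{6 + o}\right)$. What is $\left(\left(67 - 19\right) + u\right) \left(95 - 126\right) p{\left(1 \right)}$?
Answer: $- \frac{122016}{7} \approx -17431.0$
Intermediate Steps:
$p{\left(o \right)} = -36 + \frac{6 o}{6 + o}$ ($p{\left(o \right)} = 6 \left(-6 + \frac{o}{6 + o}\right) = -36 + \frac{6 o}{6 + o}$)
$u = -64$ ($u = 5 - 69 = -64$)
$\left(\left(67 - 19\right) + u\right) \left(95 - 126\right) p{\left(1 \right)} = \left(\left(67 - 19\right) - 64\right) \left(95 - 126\right) \frac{6 \left(-36 - 5\right)}{6 + 1} = \left(48 - 64\right) \left(-31\right) \frac{6 \left(-36 - 5\right)}{7} = \left(-16\right) \left(-31\right) 6 \cdot \frac{1}{7} \left(-41\right) = 496 \left(- \frac{246}{7}\right) = - \frac{122016}{7}$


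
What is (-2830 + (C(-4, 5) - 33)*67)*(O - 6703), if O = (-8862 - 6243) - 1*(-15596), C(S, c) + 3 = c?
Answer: 30482284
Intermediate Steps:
C(S, c) = -3 + c
O = 491 (O = -15105 + 15596 = 491)
(-2830 + (C(-4, 5) - 33)*67)*(O - 6703) = (-2830 + ((-3 + 5) - 33)*67)*(491 - 6703) = (-2830 + (2 - 33)*67)*(-6212) = (-2830 - 31*67)*(-6212) = (-2830 - 2077)*(-6212) = -4907*(-6212) = 30482284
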